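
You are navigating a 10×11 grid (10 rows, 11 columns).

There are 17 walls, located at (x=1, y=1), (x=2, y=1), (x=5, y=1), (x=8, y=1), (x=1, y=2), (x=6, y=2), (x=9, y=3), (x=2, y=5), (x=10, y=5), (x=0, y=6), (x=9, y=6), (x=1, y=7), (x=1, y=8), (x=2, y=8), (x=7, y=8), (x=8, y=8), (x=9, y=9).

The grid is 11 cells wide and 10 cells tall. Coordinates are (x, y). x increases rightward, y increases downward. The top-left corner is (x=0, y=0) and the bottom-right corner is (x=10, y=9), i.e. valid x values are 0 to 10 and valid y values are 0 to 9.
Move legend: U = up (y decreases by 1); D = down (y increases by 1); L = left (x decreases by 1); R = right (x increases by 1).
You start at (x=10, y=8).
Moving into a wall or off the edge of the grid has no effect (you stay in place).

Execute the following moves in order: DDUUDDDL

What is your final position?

Start: (x=10, y=8)
  D (down): (x=10, y=8) -> (x=10, y=9)
  D (down): blocked, stay at (x=10, y=9)
  U (up): (x=10, y=9) -> (x=10, y=8)
  U (up): (x=10, y=8) -> (x=10, y=7)
  D (down): (x=10, y=7) -> (x=10, y=8)
  D (down): (x=10, y=8) -> (x=10, y=9)
  D (down): blocked, stay at (x=10, y=9)
  L (left): blocked, stay at (x=10, y=9)
Final: (x=10, y=9)

Answer: Final position: (x=10, y=9)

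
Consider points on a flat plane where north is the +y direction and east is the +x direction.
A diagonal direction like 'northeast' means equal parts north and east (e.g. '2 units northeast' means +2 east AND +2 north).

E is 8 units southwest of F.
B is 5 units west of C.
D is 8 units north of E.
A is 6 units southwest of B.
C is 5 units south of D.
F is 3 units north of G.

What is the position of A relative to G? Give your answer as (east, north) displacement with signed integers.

Answer: A is at (east=-19, north=-8) relative to G.

Derivation:
Place G at the origin (east=0, north=0).
  F is 3 units north of G: delta (east=+0, north=+3); F at (east=0, north=3).
  E is 8 units southwest of F: delta (east=-8, north=-8); E at (east=-8, north=-5).
  D is 8 units north of E: delta (east=+0, north=+8); D at (east=-8, north=3).
  C is 5 units south of D: delta (east=+0, north=-5); C at (east=-8, north=-2).
  B is 5 units west of C: delta (east=-5, north=+0); B at (east=-13, north=-2).
  A is 6 units southwest of B: delta (east=-6, north=-6); A at (east=-19, north=-8).
Therefore A relative to G: (east=-19, north=-8).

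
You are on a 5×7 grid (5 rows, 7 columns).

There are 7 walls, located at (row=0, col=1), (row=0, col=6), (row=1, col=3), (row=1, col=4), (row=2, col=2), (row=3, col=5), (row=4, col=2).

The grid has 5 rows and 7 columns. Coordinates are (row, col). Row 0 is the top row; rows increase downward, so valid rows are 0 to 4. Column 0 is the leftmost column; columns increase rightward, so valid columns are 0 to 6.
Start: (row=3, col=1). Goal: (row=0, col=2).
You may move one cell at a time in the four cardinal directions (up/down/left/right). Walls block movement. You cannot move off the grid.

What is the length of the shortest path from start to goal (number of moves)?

Answer: Shortest path length: 4

Derivation:
BFS from (row=3, col=1) until reaching (row=0, col=2):
  Distance 0: (row=3, col=1)
  Distance 1: (row=2, col=1), (row=3, col=0), (row=3, col=2), (row=4, col=1)
  Distance 2: (row=1, col=1), (row=2, col=0), (row=3, col=3), (row=4, col=0)
  Distance 3: (row=1, col=0), (row=1, col=2), (row=2, col=3), (row=3, col=4), (row=4, col=3)
  Distance 4: (row=0, col=0), (row=0, col=2), (row=2, col=4), (row=4, col=4)  <- goal reached here
One shortest path (4 moves): (row=3, col=1) -> (row=2, col=1) -> (row=1, col=1) -> (row=1, col=2) -> (row=0, col=2)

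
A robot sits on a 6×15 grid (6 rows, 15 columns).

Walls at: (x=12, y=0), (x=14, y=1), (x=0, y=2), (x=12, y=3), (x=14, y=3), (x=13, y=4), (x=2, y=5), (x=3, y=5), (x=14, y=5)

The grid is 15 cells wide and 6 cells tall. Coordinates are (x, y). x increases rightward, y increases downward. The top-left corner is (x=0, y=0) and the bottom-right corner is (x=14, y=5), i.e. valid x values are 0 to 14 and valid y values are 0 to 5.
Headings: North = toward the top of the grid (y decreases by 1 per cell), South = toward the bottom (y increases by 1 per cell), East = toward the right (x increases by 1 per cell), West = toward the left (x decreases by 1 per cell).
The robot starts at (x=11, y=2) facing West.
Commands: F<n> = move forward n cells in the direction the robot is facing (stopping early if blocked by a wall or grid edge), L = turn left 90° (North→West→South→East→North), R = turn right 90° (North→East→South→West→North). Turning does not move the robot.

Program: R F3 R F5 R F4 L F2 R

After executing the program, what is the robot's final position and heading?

Answer: Final position: (x=12, y=4), facing South

Derivation:
Start: (x=11, y=2), facing West
  R: turn right, now facing North
  F3: move forward 2/3 (blocked), now at (x=11, y=0)
  R: turn right, now facing East
  F5: move forward 0/5 (blocked), now at (x=11, y=0)
  R: turn right, now facing South
  F4: move forward 4, now at (x=11, y=4)
  L: turn left, now facing East
  F2: move forward 1/2 (blocked), now at (x=12, y=4)
  R: turn right, now facing South
Final: (x=12, y=4), facing South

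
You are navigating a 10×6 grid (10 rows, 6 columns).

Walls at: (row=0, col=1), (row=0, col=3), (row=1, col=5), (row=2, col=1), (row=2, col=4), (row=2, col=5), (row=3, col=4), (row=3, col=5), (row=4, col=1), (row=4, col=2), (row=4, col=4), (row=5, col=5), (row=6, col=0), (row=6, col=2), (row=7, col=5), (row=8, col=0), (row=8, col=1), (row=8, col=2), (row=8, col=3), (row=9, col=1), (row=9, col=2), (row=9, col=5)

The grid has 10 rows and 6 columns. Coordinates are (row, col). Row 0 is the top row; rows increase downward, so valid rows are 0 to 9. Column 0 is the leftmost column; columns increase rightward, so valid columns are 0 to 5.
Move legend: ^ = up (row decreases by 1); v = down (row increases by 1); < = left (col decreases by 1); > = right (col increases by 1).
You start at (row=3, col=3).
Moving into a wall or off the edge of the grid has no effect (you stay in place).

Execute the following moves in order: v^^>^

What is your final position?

Answer: Final position: (row=1, col=3)

Derivation:
Start: (row=3, col=3)
  v (down): (row=3, col=3) -> (row=4, col=3)
  ^ (up): (row=4, col=3) -> (row=3, col=3)
  ^ (up): (row=3, col=3) -> (row=2, col=3)
  > (right): blocked, stay at (row=2, col=3)
  ^ (up): (row=2, col=3) -> (row=1, col=3)
Final: (row=1, col=3)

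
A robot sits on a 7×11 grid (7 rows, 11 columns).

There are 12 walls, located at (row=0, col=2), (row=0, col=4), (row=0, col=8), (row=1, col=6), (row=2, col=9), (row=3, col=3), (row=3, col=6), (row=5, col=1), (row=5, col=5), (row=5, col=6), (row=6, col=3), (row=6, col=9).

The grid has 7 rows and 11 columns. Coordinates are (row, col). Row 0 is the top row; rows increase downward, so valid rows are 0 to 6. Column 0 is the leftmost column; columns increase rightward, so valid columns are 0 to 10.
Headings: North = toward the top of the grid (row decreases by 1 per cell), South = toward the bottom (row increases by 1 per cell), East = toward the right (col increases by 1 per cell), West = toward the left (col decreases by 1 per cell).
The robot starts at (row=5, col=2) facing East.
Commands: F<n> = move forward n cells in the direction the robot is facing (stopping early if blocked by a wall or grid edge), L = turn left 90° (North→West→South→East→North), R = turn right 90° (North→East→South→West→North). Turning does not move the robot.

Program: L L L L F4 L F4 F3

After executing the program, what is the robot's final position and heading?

Answer: Final position: (row=1, col=4), facing North

Derivation:
Start: (row=5, col=2), facing East
  L: turn left, now facing North
  L: turn left, now facing West
  L: turn left, now facing South
  L: turn left, now facing East
  F4: move forward 2/4 (blocked), now at (row=5, col=4)
  L: turn left, now facing North
  F4: move forward 4, now at (row=1, col=4)
  F3: move forward 0/3 (blocked), now at (row=1, col=4)
Final: (row=1, col=4), facing North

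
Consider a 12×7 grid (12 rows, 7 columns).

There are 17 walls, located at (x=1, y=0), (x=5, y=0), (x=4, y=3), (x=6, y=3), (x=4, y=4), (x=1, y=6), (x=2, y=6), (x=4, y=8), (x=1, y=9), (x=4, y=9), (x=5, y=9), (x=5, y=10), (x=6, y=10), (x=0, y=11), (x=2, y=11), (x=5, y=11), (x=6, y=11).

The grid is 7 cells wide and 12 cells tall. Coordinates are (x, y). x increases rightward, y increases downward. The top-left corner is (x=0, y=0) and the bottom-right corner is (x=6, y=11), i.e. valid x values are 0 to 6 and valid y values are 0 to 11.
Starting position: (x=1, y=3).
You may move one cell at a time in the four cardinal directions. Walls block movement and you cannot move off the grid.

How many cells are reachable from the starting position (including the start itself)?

Answer: Reachable cells: 67

Derivation:
BFS flood-fill from (x=1, y=3):
  Distance 0: (x=1, y=3)
  Distance 1: (x=1, y=2), (x=0, y=3), (x=2, y=3), (x=1, y=4)
  Distance 2: (x=1, y=1), (x=0, y=2), (x=2, y=2), (x=3, y=3), (x=0, y=4), (x=2, y=4), (x=1, y=5)
  Distance 3: (x=0, y=1), (x=2, y=1), (x=3, y=2), (x=3, y=4), (x=0, y=5), (x=2, y=5)
  Distance 4: (x=0, y=0), (x=2, y=0), (x=3, y=1), (x=4, y=2), (x=3, y=5), (x=0, y=6)
  Distance 5: (x=3, y=0), (x=4, y=1), (x=5, y=2), (x=4, y=5), (x=3, y=6), (x=0, y=7)
  Distance 6: (x=4, y=0), (x=5, y=1), (x=6, y=2), (x=5, y=3), (x=5, y=5), (x=4, y=6), (x=1, y=7), (x=3, y=7), (x=0, y=8)
  Distance 7: (x=6, y=1), (x=5, y=4), (x=6, y=5), (x=5, y=6), (x=2, y=7), (x=4, y=7), (x=1, y=8), (x=3, y=8), (x=0, y=9)
  Distance 8: (x=6, y=0), (x=6, y=4), (x=6, y=6), (x=5, y=7), (x=2, y=8), (x=3, y=9), (x=0, y=10)
  Distance 9: (x=6, y=7), (x=5, y=8), (x=2, y=9), (x=1, y=10), (x=3, y=10)
  Distance 10: (x=6, y=8), (x=2, y=10), (x=4, y=10), (x=1, y=11), (x=3, y=11)
  Distance 11: (x=6, y=9), (x=4, y=11)
Total reachable: 67 (grid has 67 open cells total)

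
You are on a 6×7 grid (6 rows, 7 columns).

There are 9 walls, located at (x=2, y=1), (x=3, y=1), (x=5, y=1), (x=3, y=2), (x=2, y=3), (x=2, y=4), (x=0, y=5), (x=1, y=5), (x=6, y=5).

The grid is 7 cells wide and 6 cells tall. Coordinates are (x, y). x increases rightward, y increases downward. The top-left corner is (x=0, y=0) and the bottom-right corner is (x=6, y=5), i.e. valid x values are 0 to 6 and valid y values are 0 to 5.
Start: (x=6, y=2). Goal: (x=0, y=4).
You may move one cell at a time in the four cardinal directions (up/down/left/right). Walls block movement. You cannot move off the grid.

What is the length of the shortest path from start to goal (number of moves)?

BFS from (x=6, y=2) until reaching (x=0, y=4):
  Distance 0: (x=6, y=2)
  Distance 1: (x=6, y=1), (x=5, y=2), (x=6, y=3)
  Distance 2: (x=6, y=0), (x=4, y=2), (x=5, y=3), (x=6, y=4)
  Distance 3: (x=5, y=0), (x=4, y=1), (x=4, y=3), (x=5, y=4)
  Distance 4: (x=4, y=0), (x=3, y=3), (x=4, y=4), (x=5, y=5)
  Distance 5: (x=3, y=0), (x=3, y=4), (x=4, y=5)
  Distance 6: (x=2, y=0), (x=3, y=5)
  Distance 7: (x=1, y=0), (x=2, y=5)
  Distance 8: (x=0, y=0), (x=1, y=1)
  Distance 9: (x=0, y=1), (x=1, y=2)
  Distance 10: (x=0, y=2), (x=2, y=2), (x=1, y=3)
  Distance 11: (x=0, y=3), (x=1, y=4)
  Distance 12: (x=0, y=4)  <- goal reached here
One shortest path (12 moves): (x=6, y=2) -> (x=5, y=2) -> (x=4, y=2) -> (x=4, y=1) -> (x=4, y=0) -> (x=3, y=0) -> (x=2, y=0) -> (x=1, y=0) -> (x=0, y=0) -> (x=0, y=1) -> (x=0, y=2) -> (x=0, y=3) -> (x=0, y=4)

Answer: Shortest path length: 12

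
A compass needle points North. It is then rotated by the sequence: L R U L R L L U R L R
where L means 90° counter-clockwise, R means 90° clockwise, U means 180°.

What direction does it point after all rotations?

Answer: Final heading: West

Derivation:
Start: North
  L (left (90° counter-clockwise)) -> West
  R (right (90° clockwise)) -> North
  U (U-turn (180°)) -> South
  L (left (90° counter-clockwise)) -> East
  R (right (90° clockwise)) -> South
  L (left (90° counter-clockwise)) -> East
  L (left (90° counter-clockwise)) -> North
  U (U-turn (180°)) -> South
  R (right (90° clockwise)) -> West
  L (left (90° counter-clockwise)) -> South
  R (right (90° clockwise)) -> West
Final: West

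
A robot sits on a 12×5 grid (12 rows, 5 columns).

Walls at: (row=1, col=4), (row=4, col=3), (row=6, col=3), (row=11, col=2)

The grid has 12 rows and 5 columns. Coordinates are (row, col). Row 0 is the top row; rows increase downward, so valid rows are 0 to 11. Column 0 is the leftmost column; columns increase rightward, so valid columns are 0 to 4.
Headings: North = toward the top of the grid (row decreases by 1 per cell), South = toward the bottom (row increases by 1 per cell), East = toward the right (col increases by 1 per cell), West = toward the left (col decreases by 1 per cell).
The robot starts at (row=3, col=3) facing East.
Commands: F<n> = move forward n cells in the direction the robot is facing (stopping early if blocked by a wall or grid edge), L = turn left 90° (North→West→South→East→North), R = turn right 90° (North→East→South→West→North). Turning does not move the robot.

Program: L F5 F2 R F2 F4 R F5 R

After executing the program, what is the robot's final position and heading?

Answer: Final position: (row=0, col=4), facing West

Derivation:
Start: (row=3, col=3), facing East
  L: turn left, now facing North
  F5: move forward 3/5 (blocked), now at (row=0, col=3)
  F2: move forward 0/2 (blocked), now at (row=0, col=3)
  R: turn right, now facing East
  F2: move forward 1/2 (blocked), now at (row=0, col=4)
  F4: move forward 0/4 (blocked), now at (row=0, col=4)
  R: turn right, now facing South
  F5: move forward 0/5 (blocked), now at (row=0, col=4)
  R: turn right, now facing West
Final: (row=0, col=4), facing West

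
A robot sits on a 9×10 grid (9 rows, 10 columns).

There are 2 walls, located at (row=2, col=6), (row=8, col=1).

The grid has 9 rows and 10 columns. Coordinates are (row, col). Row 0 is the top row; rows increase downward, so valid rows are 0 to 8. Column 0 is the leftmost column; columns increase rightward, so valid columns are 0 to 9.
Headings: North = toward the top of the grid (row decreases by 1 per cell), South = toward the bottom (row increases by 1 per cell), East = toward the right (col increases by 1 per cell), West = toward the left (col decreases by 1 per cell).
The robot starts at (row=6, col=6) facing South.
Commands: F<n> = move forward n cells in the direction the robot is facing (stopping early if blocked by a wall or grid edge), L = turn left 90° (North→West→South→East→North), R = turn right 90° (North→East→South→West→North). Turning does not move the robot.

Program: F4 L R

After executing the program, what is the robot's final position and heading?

Answer: Final position: (row=8, col=6), facing South

Derivation:
Start: (row=6, col=6), facing South
  F4: move forward 2/4 (blocked), now at (row=8, col=6)
  L: turn left, now facing East
  R: turn right, now facing South
Final: (row=8, col=6), facing South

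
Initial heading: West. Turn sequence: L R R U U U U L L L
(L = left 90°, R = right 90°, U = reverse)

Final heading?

Start: West
  L (left (90° counter-clockwise)) -> South
  R (right (90° clockwise)) -> West
  R (right (90° clockwise)) -> North
  U (U-turn (180°)) -> South
  U (U-turn (180°)) -> North
  U (U-turn (180°)) -> South
  U (U-turn (180°)) -> North
  L (left (90° counter-clockwise)) -> West
  L (left (90° counter-clockwise)) -> South
  L (left (90° counter-clockwise)) -> East
Final: East

Answer: Final heading: East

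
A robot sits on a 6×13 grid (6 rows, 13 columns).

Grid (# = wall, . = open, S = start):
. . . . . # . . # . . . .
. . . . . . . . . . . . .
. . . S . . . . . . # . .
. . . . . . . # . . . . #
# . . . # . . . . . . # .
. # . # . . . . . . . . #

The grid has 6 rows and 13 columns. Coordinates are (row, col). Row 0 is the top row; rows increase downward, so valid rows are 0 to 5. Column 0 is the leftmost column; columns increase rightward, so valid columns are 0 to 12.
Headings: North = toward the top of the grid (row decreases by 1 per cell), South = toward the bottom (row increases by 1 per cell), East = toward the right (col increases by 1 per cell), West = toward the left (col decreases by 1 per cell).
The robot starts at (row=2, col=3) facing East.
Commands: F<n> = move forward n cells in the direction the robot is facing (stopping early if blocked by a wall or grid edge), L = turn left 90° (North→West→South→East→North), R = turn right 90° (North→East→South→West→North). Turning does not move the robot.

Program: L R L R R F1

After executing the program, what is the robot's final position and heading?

Start: (row=2, col=3), facing East
  L: turn left, now facing North
  R: turn right, now facing East
  L: turn left, now facing North
  R: turn right, now facing East
  R: turn right, now facing South
  F1: move forward 1, now at (row=3, col=3)
Final: (row=3, col=3), facing South

Answer: Final position: (row=3, col=3), facing South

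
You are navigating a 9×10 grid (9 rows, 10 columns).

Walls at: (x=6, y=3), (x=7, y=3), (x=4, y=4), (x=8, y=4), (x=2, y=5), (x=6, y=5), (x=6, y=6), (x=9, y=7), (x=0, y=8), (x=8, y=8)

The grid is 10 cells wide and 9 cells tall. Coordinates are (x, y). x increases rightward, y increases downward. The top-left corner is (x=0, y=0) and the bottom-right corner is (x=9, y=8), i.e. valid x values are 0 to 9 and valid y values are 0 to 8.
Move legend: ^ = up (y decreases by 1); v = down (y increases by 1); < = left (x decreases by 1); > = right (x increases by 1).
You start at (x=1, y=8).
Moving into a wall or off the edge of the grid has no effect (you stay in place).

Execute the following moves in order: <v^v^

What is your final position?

Start: (x=1, y=8)
  < (left): blocked, stay at (x=1, y=8)
  v (down): blocked, stay at (x=1, y=8)
  ^ (up): (x=1, y=8) -> (x=1, y=7)
  v (down): (x=1, y=7) -> (x=1, y=8)
  ^ (up): (x=1, y=8) -> (x=1, y=7)
Final: (x=1, y=7)

Answer: Final position: (x=1, y=7)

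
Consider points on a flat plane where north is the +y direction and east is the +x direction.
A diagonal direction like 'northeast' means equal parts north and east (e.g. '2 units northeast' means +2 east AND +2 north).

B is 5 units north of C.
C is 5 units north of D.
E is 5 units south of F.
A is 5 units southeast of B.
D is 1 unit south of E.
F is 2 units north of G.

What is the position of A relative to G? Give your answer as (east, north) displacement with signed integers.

Answer: A is at (east=5, north=1) relative to G.

Derivation:
Place G at the origin (east=0, north=0).
  F is 2 units north of G: delta (east=+0, north=+2); F at (east=0, north=2).
  E is 5 units south of F: delta (east=+0, north=-5); E at (east=0, north=-3).
  D is 1 unit south of E: delta (east=+0, north=-1); D at (east=0, north=-4).
  C is 5 units north of D: delta (east=+0, north=+5); C at (east=0, north=1).
  B is 5 units north of C: delta (east=+0, north=+5); B at (east=0, north=6).
  A is 5 units southeast of B: delta (east=+5, north=-5); A at (east=5, north=1).
Therefore A relative to G: (east=5, north=1).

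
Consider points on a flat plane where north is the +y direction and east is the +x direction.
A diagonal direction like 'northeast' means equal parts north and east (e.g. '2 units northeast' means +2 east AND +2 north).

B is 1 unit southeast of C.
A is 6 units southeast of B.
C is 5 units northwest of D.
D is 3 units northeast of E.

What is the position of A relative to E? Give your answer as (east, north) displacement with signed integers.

Answer: A is at (east=5, north=1) relative to E.

Derivation:
Place E at the origin (east=0, north=0).
  D is 3 units northeast of E: delta (east=+3, north=+3); D at (east=3, north=3).
  C is 5 units northwest of D: delta (east=-5, north=+5); C at (east=-2, north=8).
  B is 1 unit southeast of C: delta (east=+1, north=-1); B at (east=-1, north=7).
  A is 6 units southeast of B: delta (east=+6, north=-6); A at (east=5, north=1).
Therefore A relative to E: (east=5, north=1).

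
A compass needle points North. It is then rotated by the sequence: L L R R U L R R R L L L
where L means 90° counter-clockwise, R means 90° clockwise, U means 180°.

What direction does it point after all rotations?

Start: North
  L (left (90° counter-clockwise)) -> West
  L (left (90° counter-clockwise)) -> South
  R (right (90° clockwise)) -> West
  R (right (90° clockwise)) -> North
  U (U-turn (180°)) -> South
  L (left (90° counter-clockwise)) -> East
  R (right (90° clockwise)) -> South
  R (right (90° clockwise)) -> West
  R (right (90° clockwise)) -> North
  L (left (90° counter-clockwise)) -> West
  L (left (90° counter-clockwise)) -> South
  L (left (90° counter-clockwise)) -> East
Final: East

Answer: Final heading: East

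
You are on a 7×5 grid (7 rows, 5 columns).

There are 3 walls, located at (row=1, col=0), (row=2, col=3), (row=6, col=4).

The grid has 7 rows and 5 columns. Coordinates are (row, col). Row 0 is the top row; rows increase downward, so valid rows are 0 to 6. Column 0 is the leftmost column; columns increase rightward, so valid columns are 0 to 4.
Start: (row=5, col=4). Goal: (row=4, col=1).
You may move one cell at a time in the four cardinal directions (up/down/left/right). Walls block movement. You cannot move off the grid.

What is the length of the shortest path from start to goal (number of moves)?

BFS from (row=5, col=4) until reaching (row=4, col=1):
  Distance 0: (row=5, col=4)
  Distance 1: (row=4, col=4), (row=5, col=3)
  Distance 2: (row=3, col=4), (row=4, col=3), (row=5, col=2), (row=6, col=3)
  Distance 3: (row=2, col=4), (row=3, col=3), (row=4, col=2), (row=5, col=1), (row=6, col=2)
  Distance 4: (row=1, col=4), (row=3, col=2), (row=4, col=1), (row=5, col=0), (row=6, col=1)  <- goal reached here
One shortest path (4 moves): (row=5, col=4) -> (row=5, col=3) -> (row=5, col=2) -> (row=5, col=1) -> (row=4, col=1)

Answer: Shortest path length: 4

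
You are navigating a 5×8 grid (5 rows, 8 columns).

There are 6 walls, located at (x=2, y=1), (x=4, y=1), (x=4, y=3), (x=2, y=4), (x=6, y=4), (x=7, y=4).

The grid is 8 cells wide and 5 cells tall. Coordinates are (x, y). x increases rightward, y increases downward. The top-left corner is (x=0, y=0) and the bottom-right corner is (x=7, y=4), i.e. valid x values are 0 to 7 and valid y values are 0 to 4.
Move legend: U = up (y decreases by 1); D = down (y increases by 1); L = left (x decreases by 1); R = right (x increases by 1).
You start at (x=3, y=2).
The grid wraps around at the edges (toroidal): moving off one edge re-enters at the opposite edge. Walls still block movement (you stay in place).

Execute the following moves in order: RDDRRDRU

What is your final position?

Start: (x=3, y=2)
  R (right): (x=3, y=2) -> (x=4, y=2)
  D (down): blocked, stay at (x=4, y=2)
  D (down): blocked, stay at (x=4, y=2)
  R (right): (x=4, y=2) -> (x=5, y=2)
  R (right): (x=5, y=2) -> (x=6, y=2)
  D (down): (x=6, y=2) -> (x=6, y=3)
  R (right): (x=6, y=3) -> (x=7, y=3)
  U (up): (x=7, y=3) -> (x=7, y=2)
Final: (x=7, y=2)

Answer: Final position: (x=7, y=2)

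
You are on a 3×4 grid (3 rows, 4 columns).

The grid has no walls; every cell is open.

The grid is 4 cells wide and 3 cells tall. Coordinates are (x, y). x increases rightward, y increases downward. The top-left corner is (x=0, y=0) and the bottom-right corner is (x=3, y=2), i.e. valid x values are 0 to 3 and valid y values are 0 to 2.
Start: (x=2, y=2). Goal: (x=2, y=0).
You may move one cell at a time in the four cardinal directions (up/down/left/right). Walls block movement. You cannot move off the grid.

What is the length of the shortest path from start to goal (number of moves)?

Answer: Shortest path length: 2

Derivation:
BFS from (x=2, y=2) until reaching (x=2, y=0):
  Distance 0: (x=2, y=2)
  Distance 1: (x=2, y=1), (x=1, y=2), (x=3, y=2)
  Distance 2: (x=2, y=0), (x=1, y=1), (x=3, y=1), (x=0, y=2)  <- goal reached here
One shortest path (2 moves): (x=2, y=2) -> (x=2, y=1) -> (x=2, y=0)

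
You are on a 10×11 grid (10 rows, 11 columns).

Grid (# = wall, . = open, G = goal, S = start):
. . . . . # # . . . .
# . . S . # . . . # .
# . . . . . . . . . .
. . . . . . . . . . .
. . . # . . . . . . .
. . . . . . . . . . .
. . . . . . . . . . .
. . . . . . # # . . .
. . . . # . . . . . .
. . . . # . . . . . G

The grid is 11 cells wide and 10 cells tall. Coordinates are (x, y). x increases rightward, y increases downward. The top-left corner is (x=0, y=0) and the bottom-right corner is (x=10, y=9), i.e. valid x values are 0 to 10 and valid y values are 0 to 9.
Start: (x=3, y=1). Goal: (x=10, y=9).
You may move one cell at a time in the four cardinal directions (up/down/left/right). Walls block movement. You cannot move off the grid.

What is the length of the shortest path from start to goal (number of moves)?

BFS from (x=3, y=1) until reaching (x=10, y=9):
  Distance 0: (x=3, y=1)
  Distance 1: (x=3, y=0), (x=2, y=1), (x=4, y=1), (x=3, y=2)
  Distance 2: (x=2, y=0), (x=4, y=0), (x=1, y=1), (x=2, y=2), (x=4, y=2), (x=3, y=3)
  Distance 3: (x=1, y=0), (x=1, y=2), (x=5, y=2), (x=2, y=3), (x=4, y=3)
  Distance 4: (x=0, y=0), (x=6, y=2), (x=1, y=3), (x=5, y=3), (x=2, y=4), (x=4, y=4)
  Distance 5: (x=6, y=1), (x=7, y=2), (x=0, y=3), (x=6, y=3), (x=1, y=4), (x=5, y=4), (x=2, y=5), (x=4, y=5)
  Distance 6: (x=7, y=1), (x=8, y=2), (x=7, y=3), (x=0, y=4), (x=6, y=4), (x=1, y=5), (x=3, y=5), (x=5, y=5), (x=2, y=6), (x=4, y=6)
  Distance 7: (x=7, y=0), (x=8, y=1), (x=9, y=2), (x=8, y=3), (x=7, y=4), (x=0, y=5), (x=6, y=5), (x=1, y=6), (x=3, y=6), (x=5, y=6), (x=2, y=7), (x=4, y=7)
  Distance 8: (x=8, y=0), (x=10, y=2), (x=9, y=3), (x=8, y=4), (x=7, y=5), (x=0, y=6), (x=6, y=6), (x=1, y=7), (x=3, y=7), (x=5, y=7), (x=2, y=8)
  Distance 9: (x=9, y=0), (x=10, y=1), (x=10, y=3), (x=9, y=4), (x=8, y=5), (x=7, y=6), (x=0, y=7), (x=1, y=8), (x=3, y=8), (x=5, y=8), (x=2, y=9)
  Distance 10: (x=10, y=0), (x=10, y=4), (x=9, y=5), (x=8, y=6), (x=0, y=8), (x=6, y=8), (x=1, y=9), (x=3, y=9), (x=5, y=9)
  Distance 11: (x=10, y=5), (x=9, y=6), (x=8, y=7), (x=7, y=8), (x=0, y=9), (x=6, y=9)
  Distance 12: (x=10, y=6), (x=9, y=7), (x=8, y=8), (x=7, y=9)
  Distance 13: (x=10, y=7), (x=9, y=8), (x=8, y=9)
  Distance 14: (x=10, y=8), (x=9, y=9)
  Distance 15: (x=10, y=9)  <- goal reached here
One shortest path (15 moves): (x=3, y=1) -> (x=4, y=1) -> (x=4, y=2) -> (x=5, y=2) -> (x=6, y=2) -> (x=7, y=2) -> (x=8, y=2) -> (x=9, y=2) -> (x=10, y=2) -> (x=10, y=3) -> (x=10, y=4) -> (x=10, y=5) -> (x=10, y=6) -> (x=10, y=7) -> (x=10, y=8) -> (x=10, y=9)

Answer: Shortest path length: 15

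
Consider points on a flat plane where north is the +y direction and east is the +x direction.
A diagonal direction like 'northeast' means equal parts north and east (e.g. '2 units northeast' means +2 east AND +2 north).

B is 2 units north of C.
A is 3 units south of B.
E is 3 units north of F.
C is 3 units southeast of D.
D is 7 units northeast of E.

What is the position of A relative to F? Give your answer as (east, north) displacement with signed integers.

Answer: A is at (east=10, north=6) relative to F.

Derivation:
Place F at the origin (east=0, north=0).
  E is 3 units north of F: delta (east=+0, north=+3); E at (east=0, north=3).
  D is 7 units northeast of E: delta (east=+7, north=+7); D at (east=7, north=10).
  C is 3 units southeast of D: delta (east=+3, north=-3); C at (east=10, north=7).
  B is 2 units north of C: delta (east=+0, north=+2); B at (east=10, north=9).
  A is 3 units south of B: delta (east=+0, north=-3); A at (east=10, north=6).
Therefore A relative to F: (east=10, north=6).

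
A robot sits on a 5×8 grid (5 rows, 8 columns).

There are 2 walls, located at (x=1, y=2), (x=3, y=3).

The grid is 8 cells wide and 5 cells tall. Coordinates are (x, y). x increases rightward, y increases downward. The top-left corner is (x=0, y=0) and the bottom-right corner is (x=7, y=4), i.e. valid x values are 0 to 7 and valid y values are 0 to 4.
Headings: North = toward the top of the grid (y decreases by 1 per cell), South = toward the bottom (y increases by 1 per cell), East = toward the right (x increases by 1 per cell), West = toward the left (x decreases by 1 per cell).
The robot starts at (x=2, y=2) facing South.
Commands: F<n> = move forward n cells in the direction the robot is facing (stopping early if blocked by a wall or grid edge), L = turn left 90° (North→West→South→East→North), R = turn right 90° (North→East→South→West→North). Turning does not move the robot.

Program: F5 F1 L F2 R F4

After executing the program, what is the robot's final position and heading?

Start: (x=2, y=2), facing South
  F5: move forward 2/5 (blocked), now at (x=2, y=4)
  F1: move forward 0/1 (blocked), now at (x=2, y=4)
  L: turn left, now facing East
  F2: move forward 2, now at (x=4, y=4)
  R: turn right, now facing South
  F4: move forward 0/4 (blocked), now at (x=4, y=4)
Final: (x=4, y=4), facing South

Answer: Final position: (x=4, y=4), facing South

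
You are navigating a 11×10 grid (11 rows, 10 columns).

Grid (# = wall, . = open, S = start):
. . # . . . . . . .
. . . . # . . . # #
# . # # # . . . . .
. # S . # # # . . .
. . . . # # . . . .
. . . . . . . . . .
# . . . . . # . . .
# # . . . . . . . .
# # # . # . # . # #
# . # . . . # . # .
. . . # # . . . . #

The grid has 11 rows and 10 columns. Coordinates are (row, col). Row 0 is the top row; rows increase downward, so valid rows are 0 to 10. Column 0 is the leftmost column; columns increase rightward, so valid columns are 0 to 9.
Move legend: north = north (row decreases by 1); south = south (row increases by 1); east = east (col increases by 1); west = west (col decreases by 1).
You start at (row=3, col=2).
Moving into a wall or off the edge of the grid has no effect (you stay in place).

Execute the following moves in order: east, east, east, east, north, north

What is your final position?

Start: (row=3, col=2)
  east (east): (row=3, col=2) -> (row=3, col=3)
  [×3]east (east): blocked, stay at (row=3, col=3)
  north (north): blocked, stay at (row=3, col=3)
  north (north): blocked, stay at (row=3, col=3)
Final: (row=3, col=3)

Answer: Final position: (row=3, col=3)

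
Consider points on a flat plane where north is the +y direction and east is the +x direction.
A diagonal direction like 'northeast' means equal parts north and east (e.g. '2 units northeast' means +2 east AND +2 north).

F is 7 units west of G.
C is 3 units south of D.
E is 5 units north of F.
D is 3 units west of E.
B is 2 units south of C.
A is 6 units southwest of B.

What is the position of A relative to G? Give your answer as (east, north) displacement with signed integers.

Place G at the origin (east=0, north=0).
  F is 7 units west of G: delta (east=-7, north=+0); F at (east=-7, north=0).
  E is 5 units north of F: delta (east=+0, north=+5); E at (east=-7, north=5).
  D is 3 units west of E: delta (east=-3, north=+0); D at (east=-10, north=5).
  C is 3 units south of D: delta (east=+0, north=-3); C at (east=-10, north=2).
  B is 2 units south of C: delta (east=+0, north=-2); B at (east=-10, north=0).
  A is 6 units southwest of B: delta (east=-6, north=-6); A at (east=-16, north=-6).
Therefore A relative to G: (east=-16, north=-6).

Answer: A is at (east=-16, north=-6) relative to G.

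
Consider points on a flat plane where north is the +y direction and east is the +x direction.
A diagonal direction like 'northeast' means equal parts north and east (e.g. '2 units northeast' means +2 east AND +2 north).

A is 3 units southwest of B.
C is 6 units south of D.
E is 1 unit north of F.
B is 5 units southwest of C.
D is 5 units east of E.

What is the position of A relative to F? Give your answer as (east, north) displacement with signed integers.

Answer: A is at (east=-3, north=-13) relative to F.

Derivation:
Place F at the origin (east=0, north=0).
  E is 1 unit north of F: delta (east=+0, north=+1); E at (east=0, north=1).
  D is 5 units east of E: delta (east=+5, north=+0); D at (east=5, north=1).
  C is 6 units south of D: delta (east=+0, north=-6); C at (east=5, north=-5).
  B is 5 units southwest of C: delta (east=-5, north=-5); B at (east=0, north=-10).
  A is 3 units southwest of B: delta (east=-3, north=-3); A at (east=-3, north=-13).
Therefore A relative to F: (east=-3, north=-13).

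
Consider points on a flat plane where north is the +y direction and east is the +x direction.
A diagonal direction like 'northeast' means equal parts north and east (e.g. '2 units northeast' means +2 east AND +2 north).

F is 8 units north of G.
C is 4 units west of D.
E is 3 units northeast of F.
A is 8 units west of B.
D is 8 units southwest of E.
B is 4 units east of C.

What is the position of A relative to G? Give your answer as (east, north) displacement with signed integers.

Place G at the origin (east=0, north=0).
  F is 8 units north of G: delta (east=+0, north=+8); F at (east=0, north=8).
  E is 3 units northeast of F: delta (east=+3, north=+3); E at (east=3, north=11).
  D is 8 units southwest of E: delta (east=-8, north=-8); D at (east=-5, north=3).
  C is 4 units west of D: delta (east=-4, north=+0); C at (east=-9, north=3).
  B is 4 units east of C: delta (east=+4, north=+0); B at (east=-5, north=3).
  A is 8 units west of B: delta (east=-8, north=+0); A at (east=-13, north=3).
Therefore A relative to G: (east=-13, north=3).

Answer: A is at (east=-13, north=3) relative to G.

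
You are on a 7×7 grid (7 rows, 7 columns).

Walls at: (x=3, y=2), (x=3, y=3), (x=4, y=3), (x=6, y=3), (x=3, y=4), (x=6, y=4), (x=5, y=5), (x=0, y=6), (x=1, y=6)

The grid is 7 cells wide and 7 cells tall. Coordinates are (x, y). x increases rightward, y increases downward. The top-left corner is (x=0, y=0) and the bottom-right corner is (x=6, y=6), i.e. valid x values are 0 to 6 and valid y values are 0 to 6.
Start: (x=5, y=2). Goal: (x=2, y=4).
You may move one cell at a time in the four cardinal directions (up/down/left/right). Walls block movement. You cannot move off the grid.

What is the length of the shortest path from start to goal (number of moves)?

Answer: Shortest path length: 7

Derivation:
BFS from (x=5, y=2) until reaching (x=2, y=4):
  Distance 0: (x=5, y=2)
  Distance 1: (x=5, y=1), (x=4, y=2), (x=6, y=2), (x=5, y=3)
  Distance 2: (x=5, y=0), (x=4, y=1), (x=6, y=1), (x=5, y=4)
  Distance 3: (x=4, y=0), (x=6, y=0), (x=3, y=1), (x=4, y=4)
  Distance 4: (x=3, y=0), (x=2, y=1), (x=4, y=5)
  Distance 5: (x=2, y=0), (x=1, y=1), (x=2, y=2), (x=3, y=5), (x=4, y=6)
  Distance 6: (x=1, y=0), (x=0, y=1), (x=1, y=2), (x=2, y=3), (x=2, y=5), (x=3, y=6), (x=5, y=6)
  Distance 7: (x=0, y=0), (x=0, y=2), (x=1, y=3), (x=2, y=4), (x=1, y=5), (x=2, y=6), (x=6, y=6)  <- goal reached here
One shortest path (7 moves): (x=5, y=2) -> (x=4, y=2) -> (x=4, y=1) -> (x=3, y=1) -> (x=2, y=1) -> (x=2, y=2) -> (x=2, y=3) -> (x=2, y=4)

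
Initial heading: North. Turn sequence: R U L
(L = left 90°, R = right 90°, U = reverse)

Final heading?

Answer: Final heading: South

Derivation:
Start: North
  R (right (90° clockwise)) -> East
  U (U-turn (180°)) -> West
  L (left (90° counter-clockwise)) -> South
Final: South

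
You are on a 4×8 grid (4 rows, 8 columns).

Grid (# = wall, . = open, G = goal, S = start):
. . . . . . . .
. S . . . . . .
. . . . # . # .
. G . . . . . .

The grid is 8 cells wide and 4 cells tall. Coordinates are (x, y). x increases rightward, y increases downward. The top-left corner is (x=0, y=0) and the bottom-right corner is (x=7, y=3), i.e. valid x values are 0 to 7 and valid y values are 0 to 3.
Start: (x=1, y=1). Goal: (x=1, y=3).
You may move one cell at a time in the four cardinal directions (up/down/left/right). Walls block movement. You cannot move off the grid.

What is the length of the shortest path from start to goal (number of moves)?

BFS from (x=1, y=1) until reaching (x=1, y=3):
  Distance 0: (x=1, y=1)
  Distance 1: (x=1, y=0), (x=0, y=1), (x=2, y=1), (x=1, y=2)
  Distance 2: (x=0, y=0), (x=2, y=0), (x=3, y=1), (x=0, y=2), (x=2, y=2), (x=1, y=3)  <- goal reached here
One shortest path (2 moves): (x=1, y=1) -> (x=1, y=2) -> (x=1, y=3)

Answer: Shortest path length: 2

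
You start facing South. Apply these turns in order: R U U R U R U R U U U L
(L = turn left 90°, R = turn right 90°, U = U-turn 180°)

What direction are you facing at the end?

Answer: Final heading: West

Derivation:
Start: South
  R (right (90° clockwise)) -> West
  U (U-turn (180°)) -> East
  U (U-turn (180°)) -> West
  R (right (90° clockwise)) -> North
  U (U-turn (180°)) -> South
  R (right (90° clockwise)) -> West
  U (U-turn (180°)) -> East
  R (right (90° clockwise)) -> South
  U (U-turn (180°)) -> North
  U (U-turn (180°)) -> South
  U (U-turn (180°)) -> North
  L (left (90° counter-clockwise)) -> West
Final: West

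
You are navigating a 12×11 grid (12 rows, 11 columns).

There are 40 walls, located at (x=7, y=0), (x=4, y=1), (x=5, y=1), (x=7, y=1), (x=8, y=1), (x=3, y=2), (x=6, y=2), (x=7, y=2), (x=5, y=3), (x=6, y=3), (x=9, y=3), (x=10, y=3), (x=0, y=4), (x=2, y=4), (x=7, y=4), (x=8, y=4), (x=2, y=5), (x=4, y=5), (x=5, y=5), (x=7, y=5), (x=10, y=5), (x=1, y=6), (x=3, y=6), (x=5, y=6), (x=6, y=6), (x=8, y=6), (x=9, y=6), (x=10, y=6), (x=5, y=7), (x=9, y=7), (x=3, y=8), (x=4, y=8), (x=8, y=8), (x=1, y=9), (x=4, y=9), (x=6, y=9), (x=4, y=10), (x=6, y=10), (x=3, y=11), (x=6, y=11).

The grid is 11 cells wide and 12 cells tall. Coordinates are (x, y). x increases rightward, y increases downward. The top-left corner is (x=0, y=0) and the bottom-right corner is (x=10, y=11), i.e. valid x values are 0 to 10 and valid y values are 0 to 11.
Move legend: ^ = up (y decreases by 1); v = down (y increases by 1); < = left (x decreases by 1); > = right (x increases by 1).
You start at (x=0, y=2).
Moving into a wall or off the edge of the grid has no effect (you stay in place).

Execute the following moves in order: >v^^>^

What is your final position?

Start: (x=0, y=2)
  > (right): (x=0, y=2) -> (x=1, y=2)
  v (down): (x=1, y=2) -> (x=1, y=3)
  ^ (up): (x=1, y=3) -> (x=1, y=2)
  ^ (up): (x=1, y=2) -> (x=1, y=1)
  > (right): (x=1, y=1) -> (x=2, y=1)
  ^ (up): (x=2, y=1) -> (x=2, y=0)
Final: (x=2, y=0)

Answer: Final position: (x=2, y=0)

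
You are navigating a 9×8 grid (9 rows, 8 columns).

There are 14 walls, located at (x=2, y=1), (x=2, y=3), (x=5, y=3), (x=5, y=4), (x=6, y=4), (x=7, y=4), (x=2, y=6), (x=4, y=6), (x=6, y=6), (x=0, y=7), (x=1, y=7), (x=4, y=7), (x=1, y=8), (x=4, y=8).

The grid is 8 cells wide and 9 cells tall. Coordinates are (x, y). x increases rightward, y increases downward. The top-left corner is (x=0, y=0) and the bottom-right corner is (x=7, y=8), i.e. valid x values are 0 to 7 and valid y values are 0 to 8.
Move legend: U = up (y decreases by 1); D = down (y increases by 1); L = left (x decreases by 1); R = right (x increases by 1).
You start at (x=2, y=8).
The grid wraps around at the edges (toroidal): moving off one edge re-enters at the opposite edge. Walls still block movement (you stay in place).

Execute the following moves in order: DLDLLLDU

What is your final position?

Start: (x=2, y=8)
  D (down): (x=2, y=8) -> (x=2, y=0)
  L (left): (x=2, y=0) -> (x=1, y=0)
  D (down): (x=1, y=0) -> (x=1, y=1)
  L (left): (x=1, y=1) -> (x=0, y=1)
  L (left): (x=0, y=1) -> (x=7, y=1)
  L (left): (x=7, y=1) -> (x=6, y=1)
  D (down): (x=6, y=1) -> (x=6, y=2)
  U (up): (x=6, y=2) -> (x=6, y=1)
Final: (x=6, y=1)

Answer: Final position: (x=6, y=1)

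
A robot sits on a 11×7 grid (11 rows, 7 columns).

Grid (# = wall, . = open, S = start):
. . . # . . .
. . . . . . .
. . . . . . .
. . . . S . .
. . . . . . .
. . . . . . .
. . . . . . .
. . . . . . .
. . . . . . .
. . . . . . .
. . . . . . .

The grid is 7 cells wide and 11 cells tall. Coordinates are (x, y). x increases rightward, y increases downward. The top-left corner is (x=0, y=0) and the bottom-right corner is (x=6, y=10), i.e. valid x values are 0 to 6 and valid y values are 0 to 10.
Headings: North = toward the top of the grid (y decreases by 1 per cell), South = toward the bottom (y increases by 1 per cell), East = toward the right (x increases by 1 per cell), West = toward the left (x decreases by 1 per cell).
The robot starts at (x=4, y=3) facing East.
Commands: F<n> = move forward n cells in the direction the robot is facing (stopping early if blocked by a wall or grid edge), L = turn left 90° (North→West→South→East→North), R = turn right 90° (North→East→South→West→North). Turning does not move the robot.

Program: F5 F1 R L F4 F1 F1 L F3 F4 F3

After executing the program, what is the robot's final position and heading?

Answer: Final position: (x=6, y=0), facing North

Derivation:
Start: (x=4, y=3), facing East
  F5: move forward 2/5 (blocked), now at (x=6, y=3)
  F1: move forward 0/1 (blocked), now at (x=6, y=3)
  R: turn right, now facing South
  L: turn left, now facing East
  F4: move forward 0/4 (blocked), now at (x=6, y=3)
  F1: move forward 0/1 (blocked), now at (x=6, y=3)
  F1: move forward 0/1 (blocked), now at (x=6, y=3)
  L: turn left, now facing North
  F3: move forward 3, now at (x=6, y=0)
  F4: move forward 0/4 (blocked), now at (x=6, y=0)
  F3: move forward 0/3 (blocked), now at (x=6, y=0)
Final: (x=6, y=0), facing North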